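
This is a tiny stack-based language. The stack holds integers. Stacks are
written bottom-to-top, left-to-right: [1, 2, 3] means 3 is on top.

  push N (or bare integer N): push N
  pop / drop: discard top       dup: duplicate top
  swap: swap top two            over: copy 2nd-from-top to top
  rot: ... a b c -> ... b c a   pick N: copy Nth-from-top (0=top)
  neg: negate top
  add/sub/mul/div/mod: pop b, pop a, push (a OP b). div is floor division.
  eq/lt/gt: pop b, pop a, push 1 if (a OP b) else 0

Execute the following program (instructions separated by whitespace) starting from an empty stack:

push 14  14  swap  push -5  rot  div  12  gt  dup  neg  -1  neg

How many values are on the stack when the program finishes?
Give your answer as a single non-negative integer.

Answer: 4

Derivation:
After 'push 14': stack = [14] (depth 1)
After 'push 14': stack = [14, 14] (depth 2)
After 'swap': stack = [14, 14] (depth 2)
After 'push -5': stack = [14, 14, -5] (depth 3)
After 'rot': stack = [14, -5, 14] (depth 3)
After 'div': stack = [14, -1] (depth 2)
After 'push 12': stack = [14, -1, 12] (depth 3)
After 'gt': stack = [14, 0] (depth 2)
After 'dup': stack = [14, 0, 0] (depth 3)
After 'neg': stack = [14, 0, 0] (depth 3)
After 'push -1': stack = [14, 0, 0, -1] (depth 4)
After 'neg': stack = [14, 0, 0, 1] (depth 4)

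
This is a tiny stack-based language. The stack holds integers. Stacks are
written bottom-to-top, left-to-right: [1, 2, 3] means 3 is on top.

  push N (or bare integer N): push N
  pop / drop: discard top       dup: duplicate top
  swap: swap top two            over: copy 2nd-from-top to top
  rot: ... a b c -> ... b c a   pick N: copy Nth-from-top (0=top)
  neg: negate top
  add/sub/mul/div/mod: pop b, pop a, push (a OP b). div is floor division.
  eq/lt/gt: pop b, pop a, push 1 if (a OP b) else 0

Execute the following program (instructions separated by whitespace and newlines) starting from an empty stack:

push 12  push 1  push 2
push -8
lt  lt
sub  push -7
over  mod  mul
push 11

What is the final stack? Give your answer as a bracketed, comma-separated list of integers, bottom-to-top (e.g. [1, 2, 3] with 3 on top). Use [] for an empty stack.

Answer: [60, 11]

Derivation:
After 'push 12': [12]
After 'push 1': [12, 1]
After 'push 2': [12, 1, 2]
After 'push -8': [12, 1, 2, -8]
After 'lt': [12, 1, 0]
After 'lt': [12, 0]
After 'sub': [12]
After 'push -7': [12, -7]
After 'over': [12, -7, 12]
After 'mod': [12, 5]
After 'mul': [60]
After 'push 11': [60, 11]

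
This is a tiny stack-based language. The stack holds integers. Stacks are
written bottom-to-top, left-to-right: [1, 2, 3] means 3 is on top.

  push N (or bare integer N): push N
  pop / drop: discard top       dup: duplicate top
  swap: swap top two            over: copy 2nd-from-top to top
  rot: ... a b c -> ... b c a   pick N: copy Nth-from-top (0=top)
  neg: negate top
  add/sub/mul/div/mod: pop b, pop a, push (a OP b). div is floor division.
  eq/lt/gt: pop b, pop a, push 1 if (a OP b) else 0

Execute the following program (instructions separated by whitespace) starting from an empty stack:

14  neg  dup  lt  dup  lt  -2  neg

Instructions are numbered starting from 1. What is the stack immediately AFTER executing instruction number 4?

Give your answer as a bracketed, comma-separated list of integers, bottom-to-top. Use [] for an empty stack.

Answer: [0]

Derivation:
Step 1 ('14'): [14]
Step 2 ('neg'): [-14]
Step 3 ('dup'): [-14, -14]
Step 4 ('lt'): [0]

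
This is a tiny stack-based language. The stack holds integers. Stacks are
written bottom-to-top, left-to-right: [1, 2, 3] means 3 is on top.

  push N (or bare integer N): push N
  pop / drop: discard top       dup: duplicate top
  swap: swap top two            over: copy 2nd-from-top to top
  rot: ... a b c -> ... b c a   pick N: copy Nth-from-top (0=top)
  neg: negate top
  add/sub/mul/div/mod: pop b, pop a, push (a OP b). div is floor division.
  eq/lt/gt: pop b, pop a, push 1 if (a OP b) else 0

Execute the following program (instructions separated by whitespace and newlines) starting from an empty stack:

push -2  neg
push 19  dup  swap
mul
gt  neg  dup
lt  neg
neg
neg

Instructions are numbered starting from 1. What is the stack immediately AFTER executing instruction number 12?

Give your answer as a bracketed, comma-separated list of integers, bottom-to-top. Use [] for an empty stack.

Answer: [0]

Derivation:
Step 1 ('push -2'): [-2]
Step 2 ('neg'): [2]
Step 3 ('push 19'): [2, 19]
Step 4 ('dup'): [2, 19, 19]
Step 5 ('swap'): [2, 19, 19]
Step 6 ('mul'): [2, 361]
Step 7 ('gt'): [0]
Step 8 ('neg'): [0]
Step 9 ('dup'): [0, 0]
Step 10 ('lt'): [0]
Step 11 ('neg'): [0]
Step 12 ('neg'): [0]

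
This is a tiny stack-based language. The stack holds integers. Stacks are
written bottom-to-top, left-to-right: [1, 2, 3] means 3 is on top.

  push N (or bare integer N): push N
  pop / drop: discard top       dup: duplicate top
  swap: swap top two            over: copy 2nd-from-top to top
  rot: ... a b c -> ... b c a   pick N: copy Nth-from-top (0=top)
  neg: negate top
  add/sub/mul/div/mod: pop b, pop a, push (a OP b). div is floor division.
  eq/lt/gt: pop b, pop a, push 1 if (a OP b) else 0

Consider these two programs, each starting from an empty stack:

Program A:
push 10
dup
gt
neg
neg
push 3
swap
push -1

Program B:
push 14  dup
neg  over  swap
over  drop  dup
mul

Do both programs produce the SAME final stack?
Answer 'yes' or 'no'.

Program A trace:
  After 'push 10': [10]
  After 'dup': [10, 10]
  After 'gt': [0]
  After 'neg': [0]
  After 'neg': [0]
  After 'push 3': [0, 3]
  After 'swap': [3, 0]
  After 'push -1': [3, 0, -1]
Program A final stack: [3, 0, -1]

Program B trace:
  After 'push 14': [14]
  After 'dup': [14, 14]
  After 'neg': [14, -14]
  After 'over': [14, -14, 14]
  After 'swap': [14, 14, -14]
  After 'over': [14, 14, -14, 14]
  After 'drop': [14, 14, -14]
  After 'dup': [14, 14, -14, -14]
  After 'mul': [14, 14, 196]
Program B final stack: [14, 14, 196]
Same: no

Answer: no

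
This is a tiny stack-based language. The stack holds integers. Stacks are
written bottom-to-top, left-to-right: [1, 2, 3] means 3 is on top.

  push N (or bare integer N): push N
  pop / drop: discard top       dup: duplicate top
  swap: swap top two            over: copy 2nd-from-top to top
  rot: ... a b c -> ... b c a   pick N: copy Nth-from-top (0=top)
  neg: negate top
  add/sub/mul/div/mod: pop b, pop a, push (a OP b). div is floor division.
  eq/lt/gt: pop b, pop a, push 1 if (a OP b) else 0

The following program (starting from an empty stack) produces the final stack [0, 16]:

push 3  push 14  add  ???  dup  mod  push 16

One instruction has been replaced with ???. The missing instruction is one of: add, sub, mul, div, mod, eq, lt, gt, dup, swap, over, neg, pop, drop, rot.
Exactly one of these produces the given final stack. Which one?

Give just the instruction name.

Stack before ???: [17]
Stack after ???:  [-17]
The instruction that transforms [17] -> [-17] is: neg

Answer: neg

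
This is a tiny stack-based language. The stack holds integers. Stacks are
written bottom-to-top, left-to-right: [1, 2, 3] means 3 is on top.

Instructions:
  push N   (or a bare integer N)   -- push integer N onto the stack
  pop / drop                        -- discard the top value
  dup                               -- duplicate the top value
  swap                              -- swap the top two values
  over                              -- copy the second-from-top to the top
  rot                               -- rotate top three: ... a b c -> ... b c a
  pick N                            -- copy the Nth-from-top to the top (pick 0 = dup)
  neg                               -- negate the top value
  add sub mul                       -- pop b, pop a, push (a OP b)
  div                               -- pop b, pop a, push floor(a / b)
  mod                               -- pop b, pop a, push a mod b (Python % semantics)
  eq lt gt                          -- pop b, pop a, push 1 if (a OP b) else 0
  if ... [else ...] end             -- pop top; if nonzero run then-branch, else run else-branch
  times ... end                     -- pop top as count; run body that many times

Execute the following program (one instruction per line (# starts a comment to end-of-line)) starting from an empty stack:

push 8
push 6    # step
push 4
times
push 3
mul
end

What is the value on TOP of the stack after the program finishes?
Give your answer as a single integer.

After 'push 8': [8]
After 'push 6': [8, 6]
After 'push 4': [8, 6, 4]
After 'times': [8, 6]
After 'push 3': [8, 6, 3]
After 'mul': [8, 18]
After 'push 3': [8, 18, 3]
After 'mul': [8, 54]
After 'push 3': [8, 54, 3]
After 'mul': [8, 162]
After 'push 3': [8, 162, 3]
After 'mul': [8, 486]

Answer: 486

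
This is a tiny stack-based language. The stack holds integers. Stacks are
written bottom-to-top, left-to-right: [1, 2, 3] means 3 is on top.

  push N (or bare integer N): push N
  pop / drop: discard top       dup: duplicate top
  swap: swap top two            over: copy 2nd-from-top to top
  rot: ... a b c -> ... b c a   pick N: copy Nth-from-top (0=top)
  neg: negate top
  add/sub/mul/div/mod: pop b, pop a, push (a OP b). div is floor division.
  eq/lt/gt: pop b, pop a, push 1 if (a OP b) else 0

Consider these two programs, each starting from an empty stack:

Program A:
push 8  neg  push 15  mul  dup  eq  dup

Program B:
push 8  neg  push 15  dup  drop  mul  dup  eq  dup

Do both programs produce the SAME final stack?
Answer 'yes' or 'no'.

Answer: yes

Derivation:
Program A trace:
  After 'push 8': [8]
  After 'neg': [-8]
  After 'push 15': [-8, 15]
  After 'mul': [-120]
  After 'dup': [-120, -120]
  After 'eq': [1]
  After 'dup': [1, 1]
Program A final stack: [1, 1]

Program B trace:
  After 'push 8': [8]
  After 'neg': [-8]
  After 'push 15': [-8, 15]
  After 'dup': [-8, 15, 15]
  After 'drop': [-8, 15]
  After 'mul': [-120]
  After 'dup': [-120, -120]
  After 'eq': [1]
  After 'dup': [1, 1]
Program B final stack: [1, 1]
Same: yes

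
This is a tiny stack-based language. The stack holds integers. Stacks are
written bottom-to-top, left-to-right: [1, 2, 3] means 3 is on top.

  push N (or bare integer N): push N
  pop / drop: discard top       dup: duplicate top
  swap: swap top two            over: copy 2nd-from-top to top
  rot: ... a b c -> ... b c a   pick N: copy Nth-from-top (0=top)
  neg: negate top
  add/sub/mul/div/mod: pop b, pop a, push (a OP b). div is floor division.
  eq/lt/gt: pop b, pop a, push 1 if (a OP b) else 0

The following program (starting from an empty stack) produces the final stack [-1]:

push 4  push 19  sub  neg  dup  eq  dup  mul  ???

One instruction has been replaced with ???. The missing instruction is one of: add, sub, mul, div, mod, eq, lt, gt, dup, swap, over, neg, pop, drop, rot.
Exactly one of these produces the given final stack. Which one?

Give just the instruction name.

Stack before ???: [1]
Stack after ???:  [-1]
The instruction that transforms [1] -> [-1] is: neg

Answer: neg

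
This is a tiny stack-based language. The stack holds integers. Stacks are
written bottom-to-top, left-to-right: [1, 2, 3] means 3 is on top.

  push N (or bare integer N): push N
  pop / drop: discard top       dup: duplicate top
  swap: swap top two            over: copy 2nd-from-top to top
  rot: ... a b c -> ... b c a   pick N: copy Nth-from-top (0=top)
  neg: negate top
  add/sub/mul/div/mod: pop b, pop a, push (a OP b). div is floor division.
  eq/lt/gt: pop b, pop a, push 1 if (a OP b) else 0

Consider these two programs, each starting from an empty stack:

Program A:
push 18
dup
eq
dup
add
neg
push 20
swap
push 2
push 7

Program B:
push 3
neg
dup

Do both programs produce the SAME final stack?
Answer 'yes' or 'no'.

Answer: no

Derivation:
Program A trace:
  After 'push 18': [18]
  After 'dup': [18, 18]
  After 'eq': [1]
  After 'dup': [1, 1]
  After 'add': [2]
  After 'neg': [-2]
  After 'push 20': [-2, 20]
  After 'swap': [20, -2]
  After 'push 2': [20, -2, 2]
  After 'push 7': [20, -2, 2, 7]
Program A final stack: [20, -2, 2, 7]

Program B trace:
  After 'push 3': [3]
  After 'neg': [-3]
  After 'dup': [-3, -3]
Program B final stack: [-3, -3]
Same: no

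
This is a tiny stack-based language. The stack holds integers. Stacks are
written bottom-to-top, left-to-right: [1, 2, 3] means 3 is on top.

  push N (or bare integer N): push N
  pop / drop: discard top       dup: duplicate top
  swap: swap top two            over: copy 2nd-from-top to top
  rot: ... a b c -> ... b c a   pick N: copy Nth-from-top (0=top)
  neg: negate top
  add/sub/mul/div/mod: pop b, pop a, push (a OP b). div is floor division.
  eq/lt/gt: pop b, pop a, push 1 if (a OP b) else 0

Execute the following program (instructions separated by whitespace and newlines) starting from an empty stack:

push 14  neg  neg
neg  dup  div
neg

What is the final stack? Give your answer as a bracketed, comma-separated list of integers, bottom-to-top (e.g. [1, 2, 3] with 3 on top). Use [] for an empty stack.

After 'push 14': [14]
After 'neg': [-14]
After 'neg': [14]
After 'neg': [-14]
After 'dup': [-14, -14]
After 'div': [1]
After 'neg': [-1]

Answer: [-1]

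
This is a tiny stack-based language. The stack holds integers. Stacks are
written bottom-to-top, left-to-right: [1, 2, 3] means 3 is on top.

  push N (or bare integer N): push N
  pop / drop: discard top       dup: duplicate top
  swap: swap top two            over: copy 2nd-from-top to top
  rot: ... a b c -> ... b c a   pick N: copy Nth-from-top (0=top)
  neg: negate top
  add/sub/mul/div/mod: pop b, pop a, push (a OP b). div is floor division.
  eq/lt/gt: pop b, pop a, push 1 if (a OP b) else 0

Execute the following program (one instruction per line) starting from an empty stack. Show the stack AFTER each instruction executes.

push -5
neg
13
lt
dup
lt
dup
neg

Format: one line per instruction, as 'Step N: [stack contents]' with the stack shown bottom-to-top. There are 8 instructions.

Step 1: [-5]
Step 2: [5]
Step 3: [5, 13]
Step 4: [1]
Step 5: [1, 1]
Step 6: [0]
Step 7: [0, 0]
Step 8: [0, 0]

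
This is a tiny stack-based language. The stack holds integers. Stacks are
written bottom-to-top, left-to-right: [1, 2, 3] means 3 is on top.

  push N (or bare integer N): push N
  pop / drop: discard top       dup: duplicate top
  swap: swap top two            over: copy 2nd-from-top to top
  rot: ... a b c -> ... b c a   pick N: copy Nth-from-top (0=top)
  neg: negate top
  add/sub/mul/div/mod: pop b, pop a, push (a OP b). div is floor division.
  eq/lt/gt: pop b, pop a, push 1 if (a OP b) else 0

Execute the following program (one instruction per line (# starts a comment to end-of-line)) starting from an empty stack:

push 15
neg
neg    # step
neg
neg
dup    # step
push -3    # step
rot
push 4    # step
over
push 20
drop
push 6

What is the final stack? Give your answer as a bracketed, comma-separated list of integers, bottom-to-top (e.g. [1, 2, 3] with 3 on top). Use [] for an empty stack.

After 'push 15': [15]
After 'neg': [-15]
After 'neg': [15]
After 'neg': [-15]
After 'neg': [15]
After 'dup': [15, 15]
After 'push -3': [15, 15, -3]
After 'rot': [15, -3, 15]
After 'push 4': [15, -3, 15, 4]
After 'over': [15, -3, 15, 4, 15]
After 'push 20': [15, -3, 15, 4, 15, 20]
After 'drop': [15, -3, 15, 4, 15]
After 'push 6': [15, -3, 15, 4, 15, 6]

Answer: [15, -3, 15, 4, 15, 6]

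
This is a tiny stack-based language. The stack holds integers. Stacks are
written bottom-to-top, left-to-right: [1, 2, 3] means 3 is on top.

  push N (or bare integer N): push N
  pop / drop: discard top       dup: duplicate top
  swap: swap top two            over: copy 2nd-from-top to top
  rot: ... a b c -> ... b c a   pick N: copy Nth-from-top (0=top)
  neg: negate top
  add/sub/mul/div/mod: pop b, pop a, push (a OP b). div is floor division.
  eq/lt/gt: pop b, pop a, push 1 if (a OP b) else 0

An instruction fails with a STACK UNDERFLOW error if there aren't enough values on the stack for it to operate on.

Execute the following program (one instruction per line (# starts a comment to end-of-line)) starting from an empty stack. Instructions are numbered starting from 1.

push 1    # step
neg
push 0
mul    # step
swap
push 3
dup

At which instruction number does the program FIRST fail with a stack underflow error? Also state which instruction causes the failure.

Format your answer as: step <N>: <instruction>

Step 1 ('push 1'): stack = [1], depth = 1
Step 2 ('neg'): stack = [-1], depth = 1
Step 3 ('push 0'): stack = [-1, 0], depth = 2
Step 4 ('mul'): stack = [0], depth = 1
Step 5 ('swap'): needs 2 value(s) but depth is 1 — STACK UNDERFLOW

Answer: step 5: swap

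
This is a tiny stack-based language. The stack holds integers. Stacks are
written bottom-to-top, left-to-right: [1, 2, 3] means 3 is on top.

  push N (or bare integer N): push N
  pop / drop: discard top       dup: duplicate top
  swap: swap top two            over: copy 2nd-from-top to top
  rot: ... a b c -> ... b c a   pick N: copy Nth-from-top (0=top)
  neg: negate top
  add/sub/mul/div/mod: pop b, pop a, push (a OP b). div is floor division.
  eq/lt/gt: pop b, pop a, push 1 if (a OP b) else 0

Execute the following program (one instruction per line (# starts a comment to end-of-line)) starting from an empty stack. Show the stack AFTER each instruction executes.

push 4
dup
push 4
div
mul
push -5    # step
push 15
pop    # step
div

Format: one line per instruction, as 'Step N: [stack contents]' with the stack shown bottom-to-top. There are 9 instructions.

Step 1: [4]
Step 2: [4, 4]
Step 3: [4, 4, 4]
Step 4: [4, 1]
Step 5: [4]
Step 6: [4, -5]
Step 7: [4, -5, 15]
Step 8: [4, -5]
Step 9: [-1]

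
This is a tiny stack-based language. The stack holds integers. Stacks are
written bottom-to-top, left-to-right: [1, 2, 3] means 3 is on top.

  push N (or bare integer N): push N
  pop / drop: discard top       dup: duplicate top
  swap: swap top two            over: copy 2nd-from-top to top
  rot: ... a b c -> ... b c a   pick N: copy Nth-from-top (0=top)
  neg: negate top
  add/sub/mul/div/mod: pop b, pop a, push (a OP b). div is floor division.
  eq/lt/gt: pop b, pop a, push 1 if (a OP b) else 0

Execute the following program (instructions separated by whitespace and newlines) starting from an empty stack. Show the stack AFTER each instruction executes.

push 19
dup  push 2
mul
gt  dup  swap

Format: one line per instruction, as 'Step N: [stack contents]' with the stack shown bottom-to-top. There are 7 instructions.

Step 1: [19]
Step 2: [19, 19]
Step 3: [19, 19, 2]
Step 4: [19, 38]
Step 5: [0]
Step 6: [0, 0]
Step 7: [0, 0]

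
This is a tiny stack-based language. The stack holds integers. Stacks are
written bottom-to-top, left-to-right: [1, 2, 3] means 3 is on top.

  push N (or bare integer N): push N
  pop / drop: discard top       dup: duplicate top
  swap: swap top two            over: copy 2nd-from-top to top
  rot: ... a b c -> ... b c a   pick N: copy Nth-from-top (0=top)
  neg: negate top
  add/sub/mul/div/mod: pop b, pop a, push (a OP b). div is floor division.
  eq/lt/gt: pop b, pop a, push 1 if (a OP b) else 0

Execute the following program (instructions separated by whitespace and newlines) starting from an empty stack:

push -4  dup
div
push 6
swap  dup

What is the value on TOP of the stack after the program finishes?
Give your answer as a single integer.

After 'push -4': [-4]
After 'dup': [-4, -4]
After 'div': [1]
After 'push 6': [1, 6]
After 'swap': [6, 1]
After 'dup': [6, 1, 1]

Answer: 1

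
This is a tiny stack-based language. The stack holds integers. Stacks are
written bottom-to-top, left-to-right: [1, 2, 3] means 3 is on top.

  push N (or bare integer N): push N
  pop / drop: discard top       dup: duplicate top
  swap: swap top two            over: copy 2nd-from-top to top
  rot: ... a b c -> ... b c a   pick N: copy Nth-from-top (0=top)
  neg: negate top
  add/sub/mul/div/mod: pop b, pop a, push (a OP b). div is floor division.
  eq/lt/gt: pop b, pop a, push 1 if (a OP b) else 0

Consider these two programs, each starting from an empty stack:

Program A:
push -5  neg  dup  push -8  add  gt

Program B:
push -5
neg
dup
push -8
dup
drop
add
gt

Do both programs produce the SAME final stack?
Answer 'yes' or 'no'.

Answer: yes

Derivation:
Program A trace:
  After 'push -5': [-5]
  After 'neg': [5]
  After 'dup': [5, 5]
  After 'push -8': [5, 5, -8]
  After 'add': [5, -3]
  After 'gt': [1]
Program A final stack: [1]

Program B trace:
  After 'push -5': [-5]
  After 'neg': [5]
  After 'dup': [5, 5]
  After 'push -8': [5, 5, -8]
  After 'dup': [5, 5, -8, -8]
  After 'drop': [5, 5, -8]
  After 'add': [5, -3]
  After 'gt': [1]
Program B final stack: [1]
Same: yes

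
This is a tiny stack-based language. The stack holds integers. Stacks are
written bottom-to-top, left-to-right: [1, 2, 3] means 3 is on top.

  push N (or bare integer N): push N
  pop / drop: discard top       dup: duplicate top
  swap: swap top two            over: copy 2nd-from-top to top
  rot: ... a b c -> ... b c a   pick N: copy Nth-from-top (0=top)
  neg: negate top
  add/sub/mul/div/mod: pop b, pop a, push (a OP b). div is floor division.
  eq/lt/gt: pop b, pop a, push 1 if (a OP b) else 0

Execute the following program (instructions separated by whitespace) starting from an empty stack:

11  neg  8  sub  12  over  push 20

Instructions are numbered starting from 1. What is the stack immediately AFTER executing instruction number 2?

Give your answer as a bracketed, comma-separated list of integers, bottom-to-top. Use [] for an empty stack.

Step 1 ('11'): [11]
Step 2 ('neg'): [-11]

Answer: [-11]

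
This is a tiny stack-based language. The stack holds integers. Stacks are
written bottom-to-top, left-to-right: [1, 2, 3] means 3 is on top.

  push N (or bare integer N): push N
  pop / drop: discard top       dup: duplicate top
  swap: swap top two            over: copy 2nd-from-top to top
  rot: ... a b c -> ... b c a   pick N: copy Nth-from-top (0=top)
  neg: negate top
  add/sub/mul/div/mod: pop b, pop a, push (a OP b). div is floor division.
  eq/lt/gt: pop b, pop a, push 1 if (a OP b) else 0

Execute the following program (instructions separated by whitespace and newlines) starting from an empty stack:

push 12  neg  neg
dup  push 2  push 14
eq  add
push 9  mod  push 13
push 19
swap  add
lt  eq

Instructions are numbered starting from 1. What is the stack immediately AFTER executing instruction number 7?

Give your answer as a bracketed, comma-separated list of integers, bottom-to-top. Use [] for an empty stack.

Step 1 ('push 12'): [12]
Step 2 ('neg'): [-12]
Step 3 ('neg'): [12]
Step 4 ('dup'): [12, 12]
Step 5 ('push 2'): [12, 12, 2]
Step 6 ('push 14'): [12, 12, 2, 14]
Step 7 ('eq'): [12, 12, 0]

Answer: [12, 12, 0]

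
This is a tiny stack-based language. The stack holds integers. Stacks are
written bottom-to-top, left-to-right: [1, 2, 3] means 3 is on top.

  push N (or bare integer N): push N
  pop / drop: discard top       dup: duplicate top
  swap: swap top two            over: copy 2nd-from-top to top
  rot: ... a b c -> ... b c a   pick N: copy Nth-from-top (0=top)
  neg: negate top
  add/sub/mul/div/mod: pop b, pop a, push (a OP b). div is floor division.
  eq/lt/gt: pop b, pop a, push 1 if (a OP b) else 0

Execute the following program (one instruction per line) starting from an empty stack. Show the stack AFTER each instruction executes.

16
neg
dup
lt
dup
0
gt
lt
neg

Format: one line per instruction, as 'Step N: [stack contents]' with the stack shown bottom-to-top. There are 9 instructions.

Step 1: [16]
Step 2: [-16]
Step 3: [-16, -16]
Step 4: [0]
Step 5: [0, 0]
Step 6: [0, 0, 0]
Step 7: [0, 0]
Step 8: [0]
Step 9: [0]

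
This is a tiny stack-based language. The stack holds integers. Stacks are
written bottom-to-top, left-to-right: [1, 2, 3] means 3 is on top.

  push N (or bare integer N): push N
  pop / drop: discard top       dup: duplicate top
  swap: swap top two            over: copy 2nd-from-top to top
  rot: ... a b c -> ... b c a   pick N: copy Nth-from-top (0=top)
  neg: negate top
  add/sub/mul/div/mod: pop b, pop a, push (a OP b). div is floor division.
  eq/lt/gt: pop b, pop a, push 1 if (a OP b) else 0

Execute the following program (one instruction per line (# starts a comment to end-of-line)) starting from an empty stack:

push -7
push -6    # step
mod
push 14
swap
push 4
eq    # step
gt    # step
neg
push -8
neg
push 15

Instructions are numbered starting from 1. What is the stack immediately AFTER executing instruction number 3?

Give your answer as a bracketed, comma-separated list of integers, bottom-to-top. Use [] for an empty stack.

Step 1 ('push -7'): [-7]
Step 2 ('push -6'): [-7, -6]
Step 3 ('mod'): [-1]

Answer: [-1]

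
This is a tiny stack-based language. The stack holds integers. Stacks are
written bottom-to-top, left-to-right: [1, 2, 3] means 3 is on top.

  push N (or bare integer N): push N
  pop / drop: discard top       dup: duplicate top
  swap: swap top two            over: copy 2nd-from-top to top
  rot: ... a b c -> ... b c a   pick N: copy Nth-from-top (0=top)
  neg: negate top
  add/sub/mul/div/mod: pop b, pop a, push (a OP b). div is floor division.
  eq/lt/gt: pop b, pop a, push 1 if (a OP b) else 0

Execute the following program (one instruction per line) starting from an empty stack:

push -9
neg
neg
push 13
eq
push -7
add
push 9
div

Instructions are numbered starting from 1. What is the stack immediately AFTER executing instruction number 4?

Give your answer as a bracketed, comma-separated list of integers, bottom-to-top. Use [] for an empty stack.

Step 1 ('push -9'): [-9]
Step 2 ('neg'): [9]
Step 3 ('neg'): [-9]
Step 4 ('push 13'): [-9, 13]

Answer: [-9, 13]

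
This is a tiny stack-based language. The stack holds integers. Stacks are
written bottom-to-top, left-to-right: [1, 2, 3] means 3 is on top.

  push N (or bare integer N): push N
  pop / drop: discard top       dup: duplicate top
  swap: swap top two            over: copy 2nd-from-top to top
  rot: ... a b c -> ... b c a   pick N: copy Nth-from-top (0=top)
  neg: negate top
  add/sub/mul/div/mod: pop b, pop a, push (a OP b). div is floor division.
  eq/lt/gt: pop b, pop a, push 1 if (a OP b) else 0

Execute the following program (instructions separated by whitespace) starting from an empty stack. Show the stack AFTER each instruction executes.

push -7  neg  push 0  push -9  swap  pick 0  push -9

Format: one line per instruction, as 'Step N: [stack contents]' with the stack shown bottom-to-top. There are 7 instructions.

Step 1: [-7]
Step 2: [7]
Step 3: [7, 0]
Step 4: [7, 0, -9]
Step 5: [7, -9, 0]
Step 6: [7, -9, 0, 0]
Step 7: [7, -9, 0, 0, -9]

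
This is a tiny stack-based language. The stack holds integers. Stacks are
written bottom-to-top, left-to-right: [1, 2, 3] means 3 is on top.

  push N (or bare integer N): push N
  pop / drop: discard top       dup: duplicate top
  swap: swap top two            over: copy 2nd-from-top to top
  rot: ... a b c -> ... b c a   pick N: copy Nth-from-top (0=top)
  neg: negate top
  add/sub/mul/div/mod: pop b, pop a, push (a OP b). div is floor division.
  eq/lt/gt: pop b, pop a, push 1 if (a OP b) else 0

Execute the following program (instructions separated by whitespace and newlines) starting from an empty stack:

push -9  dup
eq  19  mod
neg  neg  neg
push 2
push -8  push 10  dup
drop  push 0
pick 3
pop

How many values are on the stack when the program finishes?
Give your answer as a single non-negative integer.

Answer: 5

Derivation:
After 'push -9': stack = [-9] (depth 1)
After 'dup': stack = [-9, -9] (depth 2)
After 'eq': stack = [1] (depth 1)
After 'push 19': stack = [1, 19] (depth 2)
After 'mod': stack = [1] (depth 1)
After 'neg': stack = [-1] (depth 1)
After 'neg': stack = [1] (depth 1)
After 'neg': stack = [-1] (depth 1)
After 'push 2': stack = [-1, 2] (depth 2)
After 'push -8': stack = [-1, 2, -8] (depth 3)
After 'push 10': stack = [-1, 2, -8, 10] (depth 4)
After 'dup': stack = [-1, 2, -8, 10, 10] (depth 5)
After 'drop': stack = [-1, 2, -8, 10] (depth 4)
After 'push 0': stack = [-1, 2, -8, 10, 0] (depth 5)
After 'pick 3': stack = [-1, 2, -8, 10, 0, 2] (depth 6)
After 'pop': stack = [-1, 2, -8, 10, 0] (depth 5)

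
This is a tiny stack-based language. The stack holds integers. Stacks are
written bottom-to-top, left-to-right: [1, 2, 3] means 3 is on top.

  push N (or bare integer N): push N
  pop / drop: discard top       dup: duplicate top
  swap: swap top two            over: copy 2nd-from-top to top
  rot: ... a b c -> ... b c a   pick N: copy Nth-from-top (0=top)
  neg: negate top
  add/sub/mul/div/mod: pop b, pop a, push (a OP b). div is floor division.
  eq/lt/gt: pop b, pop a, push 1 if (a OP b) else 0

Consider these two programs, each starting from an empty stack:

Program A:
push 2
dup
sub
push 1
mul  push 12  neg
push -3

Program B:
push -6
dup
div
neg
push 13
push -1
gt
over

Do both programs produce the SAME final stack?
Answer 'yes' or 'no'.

Program A trace:
  After 'push 2': [2]
  After 'dup': [2, 2]
  After 'sub': [0]
  After 'push 1': [0, 1]
  After 'mul': [0]
  After 'push 12': [0, 12]
  After 'neg': [0, -12]
  After 'push -3': [0, -12, -3]
Program A final stack: [0, -12, -3]

Program B trace:
  After 'push -6': [-6]
  After 'dup': [-6, -6]
  After 'div': [1]
  After 'neg': [-1]
  After 'push 13': [-1, 13]
  After 'push -1': [-1, 13, -1]
  After 'gt': [-1, 1]
  After 'over': [-1, 1, -1]
Program B final stack: [-1, 1, -1]
Same: no

Answer: no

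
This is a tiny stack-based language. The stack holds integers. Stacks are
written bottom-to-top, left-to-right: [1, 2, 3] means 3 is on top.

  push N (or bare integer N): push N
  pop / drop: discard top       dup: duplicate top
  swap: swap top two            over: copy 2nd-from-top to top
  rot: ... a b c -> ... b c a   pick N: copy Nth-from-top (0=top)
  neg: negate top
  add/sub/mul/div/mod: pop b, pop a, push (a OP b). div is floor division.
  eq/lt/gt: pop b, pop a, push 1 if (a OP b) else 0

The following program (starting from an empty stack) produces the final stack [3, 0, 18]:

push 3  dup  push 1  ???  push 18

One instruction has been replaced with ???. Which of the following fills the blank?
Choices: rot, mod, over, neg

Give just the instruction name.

Answer: mod

Derivation:
Stack before ???: [3, 3, 1]
Stack after ???:  [3, 0]
Checking each choice:
  rot: produces [3, 1, 3, 18]
  mod: MATCH
  over: produces [3, 3, 1, 3, 18]
  neg: produces [3, 3, -1, 18]


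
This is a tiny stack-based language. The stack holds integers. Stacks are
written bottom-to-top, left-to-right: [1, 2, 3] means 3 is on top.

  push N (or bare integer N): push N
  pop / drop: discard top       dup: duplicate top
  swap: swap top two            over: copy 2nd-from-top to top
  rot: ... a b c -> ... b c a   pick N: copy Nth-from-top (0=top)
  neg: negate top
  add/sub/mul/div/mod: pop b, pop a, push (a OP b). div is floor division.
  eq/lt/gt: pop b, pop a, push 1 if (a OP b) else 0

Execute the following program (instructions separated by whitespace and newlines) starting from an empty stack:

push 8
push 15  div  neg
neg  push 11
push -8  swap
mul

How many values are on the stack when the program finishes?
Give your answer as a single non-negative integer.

After 'push 8': stack = [8] (depth 1)
After 'push 15': stack = [8, 15] (depth 2)
After 'div': stack = [0] (depth 1)
After 'neg': stack = [0] (depth 1)
After 'neg': stack = [0] (depth 1)
After 'push 11': stack = [0, 11] (depth 2)
After 'push -8': stack = [0, 11, -8] (depth 3)
After 'swap': stack = [0, -8, 11] (depth 3)
After 'mul': stack = [0, -88] (depth 2)

Answer: 2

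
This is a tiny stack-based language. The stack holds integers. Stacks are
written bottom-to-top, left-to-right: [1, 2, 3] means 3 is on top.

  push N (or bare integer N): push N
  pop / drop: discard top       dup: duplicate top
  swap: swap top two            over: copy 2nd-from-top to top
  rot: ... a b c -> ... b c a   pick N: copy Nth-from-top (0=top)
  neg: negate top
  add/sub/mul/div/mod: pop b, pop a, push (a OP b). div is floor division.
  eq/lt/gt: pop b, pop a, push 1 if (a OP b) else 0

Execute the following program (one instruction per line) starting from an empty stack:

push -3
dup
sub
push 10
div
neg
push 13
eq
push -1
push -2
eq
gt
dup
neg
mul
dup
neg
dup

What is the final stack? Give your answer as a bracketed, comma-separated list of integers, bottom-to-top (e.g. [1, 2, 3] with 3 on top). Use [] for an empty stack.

After 'push -3': [-3]
After 'dup': [-3, -3]
After 'sub': [0]
After 'push 10': [0, 10]
After 'div': [0]
After 'neg': [0]
After 'push 13': [0, 13]
After 'eq': [0]
After 'push -1': [0, -1]
After 'push -2': [0, -1, -2]
After 'eq': [0, 0]
After 'gt': [0]
After 'dup': [0, 0]
After 'neg': [0, 0]
After 'mul': [0]
After 'dup': [0, 0]
After 'neg': [0, 0]
After 'dup': [0, 0, 0]

Answer: [0, 0, 0]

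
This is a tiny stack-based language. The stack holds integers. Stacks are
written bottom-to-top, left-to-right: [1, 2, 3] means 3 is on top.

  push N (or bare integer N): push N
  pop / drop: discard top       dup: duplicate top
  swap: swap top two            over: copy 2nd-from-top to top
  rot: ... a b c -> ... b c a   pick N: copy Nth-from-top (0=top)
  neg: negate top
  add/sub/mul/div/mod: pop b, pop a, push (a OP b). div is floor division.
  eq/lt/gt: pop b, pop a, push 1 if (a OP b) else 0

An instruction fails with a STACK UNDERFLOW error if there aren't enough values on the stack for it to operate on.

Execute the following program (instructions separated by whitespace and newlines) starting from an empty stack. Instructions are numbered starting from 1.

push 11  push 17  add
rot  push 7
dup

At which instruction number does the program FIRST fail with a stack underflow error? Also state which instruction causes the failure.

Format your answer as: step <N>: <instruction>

Step 1 ('push 11'): stack = [11], depth = 1
Step 2 ('push 17'): stack = [11, 17], depth = 2
Step 3 ('add'): stack = [28], depth = 1
Step 4 ('rot'): needs 3 value(s) but depth is 1 — STACK UNDERFLOW

Answer: step 4: rot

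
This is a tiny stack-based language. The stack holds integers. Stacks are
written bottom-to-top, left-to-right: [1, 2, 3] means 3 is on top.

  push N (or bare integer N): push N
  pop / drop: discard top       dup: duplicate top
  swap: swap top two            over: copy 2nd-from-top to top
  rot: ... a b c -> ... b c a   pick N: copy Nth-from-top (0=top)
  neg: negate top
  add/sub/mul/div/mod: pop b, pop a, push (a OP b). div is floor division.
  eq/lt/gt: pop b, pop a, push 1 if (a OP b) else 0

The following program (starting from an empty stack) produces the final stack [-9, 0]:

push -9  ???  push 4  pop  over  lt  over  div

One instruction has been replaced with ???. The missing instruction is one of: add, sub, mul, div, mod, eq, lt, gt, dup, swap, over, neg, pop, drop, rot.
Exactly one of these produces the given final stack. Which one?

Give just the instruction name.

Stack before ???: [-9]
Stack after ???:  [-9, -9]
The instruction that transforms [-9] -> [-9, -9] is: dup

Answer: dup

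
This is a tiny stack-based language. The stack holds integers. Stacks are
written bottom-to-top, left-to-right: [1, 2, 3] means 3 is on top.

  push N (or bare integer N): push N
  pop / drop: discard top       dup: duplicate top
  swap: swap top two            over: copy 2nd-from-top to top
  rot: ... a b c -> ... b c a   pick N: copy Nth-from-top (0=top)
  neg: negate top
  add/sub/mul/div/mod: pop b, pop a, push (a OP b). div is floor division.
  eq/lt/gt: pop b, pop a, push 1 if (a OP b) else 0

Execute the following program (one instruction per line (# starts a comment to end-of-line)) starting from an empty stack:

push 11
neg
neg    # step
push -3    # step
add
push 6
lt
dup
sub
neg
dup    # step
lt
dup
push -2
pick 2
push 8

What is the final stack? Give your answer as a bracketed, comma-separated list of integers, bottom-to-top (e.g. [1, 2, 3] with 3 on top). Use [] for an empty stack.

Answer: [0, 0, -2, 0, 8]

Derivation:
After 'push 11': [11]
After 'neg': [-11]
After 'neg': [11]
After 'push -3': [11, -3]
After 'add': [8]
After 'push 6': [8, 6]
After 'lt': [0]
After 'dup': [0, 0]
After 'sub': [0]
After 'neg': [0]
After 'dup': [0, 0]
After 'lt': [0]
After 'dup': [0, 0]
After 'push -2': [0, 0, -2]
After 'pick 2': [0, 0, -2, 0]
After 'push 8': [0, 0, -2, 0, 8]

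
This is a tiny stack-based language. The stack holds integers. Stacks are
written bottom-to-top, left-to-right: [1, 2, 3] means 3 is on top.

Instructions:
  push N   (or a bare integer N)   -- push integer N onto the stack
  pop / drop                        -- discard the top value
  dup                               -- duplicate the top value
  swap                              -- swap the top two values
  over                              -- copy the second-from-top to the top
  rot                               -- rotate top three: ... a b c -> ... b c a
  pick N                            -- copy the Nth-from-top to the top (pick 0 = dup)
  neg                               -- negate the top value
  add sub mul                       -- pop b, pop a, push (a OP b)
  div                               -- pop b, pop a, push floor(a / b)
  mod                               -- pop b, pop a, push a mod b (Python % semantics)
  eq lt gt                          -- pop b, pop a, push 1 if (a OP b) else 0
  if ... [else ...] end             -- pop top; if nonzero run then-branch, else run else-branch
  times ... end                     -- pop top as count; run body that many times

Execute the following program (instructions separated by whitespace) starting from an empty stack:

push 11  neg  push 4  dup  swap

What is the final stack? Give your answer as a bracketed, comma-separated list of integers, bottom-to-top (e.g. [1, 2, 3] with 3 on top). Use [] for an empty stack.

Answer: [-11, 4, 4]

Derivation:
After 'push 11': [11]
After 'neg': [-11]
After 'push 4': [-11, 4]
After 'dup': [-11, 4, 4]
After 'swap': [-11, 4, 4]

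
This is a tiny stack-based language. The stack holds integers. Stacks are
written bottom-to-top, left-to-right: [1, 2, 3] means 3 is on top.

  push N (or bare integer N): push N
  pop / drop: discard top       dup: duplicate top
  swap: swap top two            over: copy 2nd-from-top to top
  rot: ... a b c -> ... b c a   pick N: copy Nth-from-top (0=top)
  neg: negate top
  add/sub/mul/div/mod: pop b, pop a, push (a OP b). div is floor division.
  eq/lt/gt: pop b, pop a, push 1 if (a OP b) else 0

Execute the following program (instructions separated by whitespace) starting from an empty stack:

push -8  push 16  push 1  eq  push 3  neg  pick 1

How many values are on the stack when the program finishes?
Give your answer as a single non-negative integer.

Answer: 4

Derivation:
After 'push -8': stack = [-8] (depth 1)
After 'push 16': stack = [-8, 16] (depth 2)
After 'push 1': stack = [-8, 16, 1] (depth 3)
After 'eq': stack = [-8, 0] (depth 2)
After 'push 3': stack = [-8, 0, 3] (depth 3)
After 'neg': stack = [-8, 0, -3] (depth 3)
After 'pick 1': stack = [-8, 0, -3, 0] (depth 4)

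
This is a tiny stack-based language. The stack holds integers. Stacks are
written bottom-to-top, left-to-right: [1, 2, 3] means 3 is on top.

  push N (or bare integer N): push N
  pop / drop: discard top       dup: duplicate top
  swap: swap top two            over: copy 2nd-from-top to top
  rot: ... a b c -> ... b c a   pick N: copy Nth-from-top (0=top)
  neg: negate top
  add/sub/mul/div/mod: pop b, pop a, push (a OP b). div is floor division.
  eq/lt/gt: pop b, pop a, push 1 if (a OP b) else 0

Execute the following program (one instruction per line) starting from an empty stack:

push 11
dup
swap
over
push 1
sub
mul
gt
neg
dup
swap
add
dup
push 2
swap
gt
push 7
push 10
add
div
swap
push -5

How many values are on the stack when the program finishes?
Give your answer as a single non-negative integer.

Answer: 3

Derivation:
After 'push 11': stack = [11] (depth 1)
After 'dup': stack = [11, 11] (depth 2)
After 'swap': stack = [11, 11] (depth 2)
After 'over': stack = [11, 11, 11] (depth 3)
After 'push 1': stack = [11, 11, 11, 1] (depth 4)
After 'sub': stack = [11, 11, 10] (depth 3)
After 'mul': stack = [11, 110] (depth 2)
After 'gt': stack = [0] (depth 1)
After 'neg': stack = [0] (depth 1)
After 'dup': stack = [0, 0] (depth 2)
  ...
After 'dup': stack = [0, 0] (depth 2)
After 'push 2': stack = [0, 0, 2] (depth 3)
After 'swap': stack = [0, 2, 0] (depth 3)
After 'gt': stack = [0, 1] (depth 2)
After 'push 7': stack = [0, 1, 7] (depth 3)
After 'push 10': stack = [0, 1, 7, 10] (depth 4)
After 'add': stack = [0, 1, 17] (depth 3)
After 'div': stack = [0, 0] (depth 2)
After 'swap': stack = [0, 0] (depth 2)
After 'push -5': stack = [0, 0, -5] (depth 3)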